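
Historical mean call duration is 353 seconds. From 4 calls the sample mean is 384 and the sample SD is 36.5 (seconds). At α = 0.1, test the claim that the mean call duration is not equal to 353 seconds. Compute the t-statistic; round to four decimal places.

H0: μ = 353; H1: μ ≠ 353 (one-sample t-test, two-sided).
t = (x̄ − μ₀)/(s/√n) = (384 − 353)/(36.5/√4) = 1.6986
df = n − 1 = 3
Two-sided p-value ≈ 0.1880
Since p ≈ 0.1880 > α = 0.1, fail to reject H0; the data do not provide sufficient evidence against H0.

1.6986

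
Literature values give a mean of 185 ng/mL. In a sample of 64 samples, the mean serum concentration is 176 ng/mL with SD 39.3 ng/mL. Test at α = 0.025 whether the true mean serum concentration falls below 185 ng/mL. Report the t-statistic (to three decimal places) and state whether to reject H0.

t = -1.832; fail to reject H0

H0: μ = 185; H1: μ < 185 (one-sample t-test, left-tailed).
t = (x̄ − μ₀)/(s/√n) = (176 − 185)/(39.3/√64) = -1.832
df = n − 1 = 63
p-value = P(T ≤ -1.832) ≈ 0.036
Since p ≈ 0.036 > α = 0.025, fail to reject H0; the evidence is not statistically significant.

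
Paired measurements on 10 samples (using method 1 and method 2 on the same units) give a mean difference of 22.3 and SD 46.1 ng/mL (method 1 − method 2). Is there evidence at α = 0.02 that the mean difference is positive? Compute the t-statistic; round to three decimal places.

H0: μ_d = 0; H1: μ_d > 0 (paired t-test on the differences, right-tailed).
t = d̄/(s_d/√n) = 22.3/(46.1/√10) = 1.530
df = n − 1 = 9
p-value = P(T ≥ 1.530) ≈ 0.0802
Since p ≈ 0.0802 > α = 0.02, fail to reject H0; the evidence is not statistically significant.

1.530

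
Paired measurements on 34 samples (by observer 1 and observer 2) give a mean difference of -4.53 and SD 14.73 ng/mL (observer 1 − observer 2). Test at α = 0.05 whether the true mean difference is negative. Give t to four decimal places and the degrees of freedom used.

H0: μ_d = 0; H1: μ_d < 0 (paired t-test on the differences, left-tailed).
t = d̄/(s_d/√n) = -4.53/(14.73/√34) = -1.7932
df = n − 1 = 33
p-value = P(T ≤ -1.7932) ≈ 0.041
Since p ≈ 0.041 < α = 0.05, reject H0; the data support H1.

t = -1.7932, df = 33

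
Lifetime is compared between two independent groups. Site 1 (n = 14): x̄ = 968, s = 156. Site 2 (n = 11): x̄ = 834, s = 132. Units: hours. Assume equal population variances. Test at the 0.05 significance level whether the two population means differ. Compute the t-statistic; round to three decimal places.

Let group 1 = site 1, group 2 = site 2. H0: μ_1 = μ_2; H1: μ_1 ≠ μ_2 (two-sample pooled-variance t-test, two-sided).
s_p² = [(14−1)·156² + (11−1)·132²]/(14+11−2) = 21330.8
t = (968 − 834)/√[21330.8·(1/14 + 1/11)] = 2.277
df = n₁ + n₂ − 2 = 23
Two-sided p-value ≈ 0.0324
Since p ≈ 0.0324 < α = 0.05, reject H0; the evidence is statistically significant.

2.277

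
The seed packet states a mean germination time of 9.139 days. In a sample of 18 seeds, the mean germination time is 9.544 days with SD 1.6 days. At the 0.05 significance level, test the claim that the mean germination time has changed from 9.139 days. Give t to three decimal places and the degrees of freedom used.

t = 1.074, df = 17

H0: μ = 9.139; H1: μ ≠ 9.139 (one-sample t-test, two-sided).
t = (x̄ − μ₀)/(s/√n) = (9.544 − 9.139)/(1.6/√18) = 1.074
df = n − 1 = 17
Two-sided p-value ≈ 0.298
Since p ≈ 0.298 > α = 0.05, fail to reject H0; the data do not provide sufficient evidence against H0.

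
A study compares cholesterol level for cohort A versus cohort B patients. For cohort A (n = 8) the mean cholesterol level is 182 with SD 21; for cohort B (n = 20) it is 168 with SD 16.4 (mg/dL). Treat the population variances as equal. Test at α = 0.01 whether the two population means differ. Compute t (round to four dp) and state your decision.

Let group 1 = cohort A, group 2 = cohort B. H0: μ_1 = μ_2; H1: μ_1 ≠ μ_2 (two-sample pooled-variance t-test, two-sided).
s_p² = [(8−1)·21² + (20−1)·16.4²]/(8+20−2) = 315.278
t = (182 − 168)/√[315.278·(1/8 + 1/20)] = 1.8848
df = n₁ + n₂ − 2 = 26
Two-sided p-value ≈ 0.0707
Since p ≈ 0.0707 > α = 0.01, fail to reject H0; the data do not provide sufficient evidence against H0.

t = 1.8848; fail to reject H0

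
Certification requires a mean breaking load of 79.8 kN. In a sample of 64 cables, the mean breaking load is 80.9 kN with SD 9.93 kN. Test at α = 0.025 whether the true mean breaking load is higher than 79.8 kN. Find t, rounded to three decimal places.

0.886

H0: μ = 79.8; H1: μ > 79.8 (one-sample t-test, right-tailed).
t = (x̄ − μ₀)/(s/√n) = (80.9 − 79.8)/(9.93/√64) = 0.886
df = n − 1 = 63
p-value = P(T ≥ 0.886) ≈ 0.1894
Since p ≈ 0.1894 > α = 0.025, fail to reject H0; the data do not provide sufficient evidence against H0.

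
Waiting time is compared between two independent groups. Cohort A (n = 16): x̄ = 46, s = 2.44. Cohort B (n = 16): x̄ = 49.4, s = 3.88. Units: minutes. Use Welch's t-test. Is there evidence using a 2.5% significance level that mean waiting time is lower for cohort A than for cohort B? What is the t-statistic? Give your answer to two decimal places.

Let group 1 = cohort A, group 2 = cohort B. H0: μ_1 = μ_2; H1: μ_1 < μ_2 (Welch's two-sample t-test, left-tailed).
t = (x̄_1 − x̄_2)/√(s_1²/n_1 + s_2²/n_2) = (46 − 49.4)/√(2.44²/16 + 3.88²/16) = -2.97
Welch–Satterthwaite df ≈ 25.26
p-value = P(T ≤ -2.97) ≈ 0.003
Since p ≈ 0.003 < α = 0.025, reject H0; the data support H1.

-2.97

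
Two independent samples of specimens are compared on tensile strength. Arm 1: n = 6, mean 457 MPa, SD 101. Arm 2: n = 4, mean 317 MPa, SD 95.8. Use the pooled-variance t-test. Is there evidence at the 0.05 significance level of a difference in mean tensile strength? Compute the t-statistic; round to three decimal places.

Let group 1 = arm 1, group 2 = arm 2. H0: μ_1 = μ_2; H1: μ_1 ≠ μ_2 (two-sample pooled-variance t-test, two-sided).
s_p² = [(6−1)·101² + (4−1)·95.8²]/(6+4−2) = 9817.24
t = (457 − 317)/√[9817.24·(1/6 + 1/4)] = 2.189
df = n₁ + n₂ − 2 = 8
Two-sided p-value ≈ 0.060
Since p ≈ 0.060 > α = 0.05, fail to reject H0; the evidence is not statistically significant.

2.189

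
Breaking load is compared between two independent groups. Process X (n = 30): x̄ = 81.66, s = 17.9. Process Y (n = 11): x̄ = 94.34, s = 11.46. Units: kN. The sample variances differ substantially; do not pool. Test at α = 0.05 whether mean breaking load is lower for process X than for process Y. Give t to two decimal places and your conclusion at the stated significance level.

t = -2.67; reject H0

Let group 1 = process X, group 2 = process Y. H0: μ_1 = μ_2; H1: μ_1 < μ_2 (Welch's two-sample t-test, left-tailed).
t = (x̄_1 − x̄_2)/√(s_1²/n_1 + s_2²/n_2) = (81.66 − 94.34)/√(17.9²/30 + 11.46²/11) = -2.67
Welch–Satterthwaite df ≈ 28.13
p-value = P(T ≤ -2.67) ≈ 0.0063
Since p ≈ 0.0063 < α = 0.05, reject H0; the evidence is statistically significant.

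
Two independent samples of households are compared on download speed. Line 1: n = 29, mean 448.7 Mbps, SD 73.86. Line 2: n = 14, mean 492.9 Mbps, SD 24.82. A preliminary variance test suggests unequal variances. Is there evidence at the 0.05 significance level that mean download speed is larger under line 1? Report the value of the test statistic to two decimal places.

Let group 1 = line 1, group 2 = line 2. H0: μ_1 = μ_2; H1: μ_1 > μ_2 (Welch's two-sample t-test, right-tailed).
t = (x̄_1 − x̄_2)/√(s_1²/n_1 + s_2²/n_2) = (448.7 − 492.9)/√(73.86²/29 + 24.82²/14) = -2.90
Welch–Satterthwaite df ≈ 38.14
p-value = P(T ≥ -2.90) ≈ 0.9969
Since p ≈ 0.9969 > α = 0.05, fail to reject H0; the data do not provide sufficient evidence against H0.

-2.90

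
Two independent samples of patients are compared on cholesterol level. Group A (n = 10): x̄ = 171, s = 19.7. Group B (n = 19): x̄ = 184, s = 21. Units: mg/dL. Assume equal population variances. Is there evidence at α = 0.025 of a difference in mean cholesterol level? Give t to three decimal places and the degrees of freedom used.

t = -1.617, df = 27

Let group 1 = group A, group 2 = group B. H0: μ_1 = μ_2; H1: μ_1 ≠ μ_2 (two-sample pooled-variance t-test, two-sided).
s_p² = [(10−1)·19.7² + (19−1)·21²]/(10+19−2) = 423.363
t = (171 − 184)/√[423.363·(1/10 + 1/19)] = -1.617
df = n₁ + n₂ − 2 = 27
Two-sided p-value ≈ 0.117
Since p ≈ 0.117 > α = 0.025, fail to reject H0; the data do not provide sufficient evidence against H0.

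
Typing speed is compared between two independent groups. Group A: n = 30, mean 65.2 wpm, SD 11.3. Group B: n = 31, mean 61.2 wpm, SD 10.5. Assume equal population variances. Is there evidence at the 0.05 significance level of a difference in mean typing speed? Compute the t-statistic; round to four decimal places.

1.4328

Let group 1 = group A, group 2 = group B. H0: μ_1 = μ_2; H1: μ_1 ≠ μ_2 (two-sample pooled-variance t-test, two-sided).
s_p² = [(30−1)·11.3² + (31−1)·10.5²]/(30+31−2) = 118.822
t = (65.2 − 61.2)/√[118.822·(1/30 + 1/31)] = 1.4328
df = n₁ + n₂ − 2 = 59
Two-sided p-value ≈ 0.1572
Since p ≈ 0.1572 > α = 0.05, fail to reject H0; the evidence is not statistically significant.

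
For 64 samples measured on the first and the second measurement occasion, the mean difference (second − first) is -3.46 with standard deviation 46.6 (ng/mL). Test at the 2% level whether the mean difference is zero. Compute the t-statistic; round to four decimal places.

-0.5940

H0: μ_d = 0; H1: μ_d ≠ 0 (paired t-test on the differences, two-sided).
t = d̄/(s_d/√n) = -3.46/(46.6/√64) = -0.5940
df = n − 1 = 63
Two-sided p-value ≈ 0.555
Since p ≈ 0.555 > α = 0.02, fail to reject H0; the data do not provide sufficient evidence against H0.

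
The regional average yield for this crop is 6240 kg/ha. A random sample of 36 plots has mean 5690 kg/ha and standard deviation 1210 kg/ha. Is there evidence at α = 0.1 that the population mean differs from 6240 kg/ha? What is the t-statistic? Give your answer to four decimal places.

-2.7273

H0: μ = 6240; H1: μ ≠ 6240 (one-sample t-test, two-sided).
t = (x̄ − μ₀)/(s/√n) = (5690 − 6240)/(1210/√36) = -2.7273
df = n − 1 = 35
Two-sided p-value ≈ 0.010
Since p ≈ 0.010 < α = 0.1, reject H0; the data support H1.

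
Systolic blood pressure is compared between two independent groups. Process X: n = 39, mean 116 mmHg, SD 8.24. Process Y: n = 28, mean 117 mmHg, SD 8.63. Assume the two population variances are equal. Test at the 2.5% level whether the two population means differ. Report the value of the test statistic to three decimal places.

Let group 1 = process X, group 2 = process Y. H0: μ_1 = μ_2; H1: μ_1 ≠ μ_2 (two-sample pooled-variance t-test, two-sided).
s_p² = [(39−1)·8.24² + (28−1)·8.63²]/(39+28−2) = 70.6305
t = (116 − 117)/√[70.6305·(1/39 + 1/28)] = -0.480
df = n₁ + n₂ − 2 = 65
Two-sided p-value ≈ 0.6326
Since p ≈ 0.6326 > α = 0.025, fail to reject H0; the data do not provide sufficient evidence against H0.

-0.480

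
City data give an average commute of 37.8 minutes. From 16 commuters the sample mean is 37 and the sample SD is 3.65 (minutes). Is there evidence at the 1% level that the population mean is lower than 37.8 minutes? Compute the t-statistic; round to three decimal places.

H0: μ = 37.8; H1: μ < 37.8 (one-sample t-test, left-tailed).
t = (x̄ − μ₀)/(s/√n) = (37 − 37.8)/(3.65/√16) = -0.877
df = n − 1 = 15
p-value = P(T ≤ -0.877) ≈ 0.197
Since p ≈ 0.197 > α = 0.01, fail to reject H0; the evidence is not statistically significant.

-0.877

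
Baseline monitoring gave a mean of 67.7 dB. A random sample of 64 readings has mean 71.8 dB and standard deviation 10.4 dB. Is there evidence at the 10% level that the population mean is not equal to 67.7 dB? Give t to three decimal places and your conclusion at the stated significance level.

t = 3.154; reject H0

H0: μ = 67.7; H1: μ ≠ 67.7 (one-sample t-test, two-sided).
t = (x̄ − μ₀)/(s/√n) = (71.8 − 67.7)/(10.4/√64) = 3.154
df = n − 1 = 63
Two-sided p-value ≈ 0.0025
Since p ≈ 0.0025 < α = 0.1, reject H0; the evidence is statistically significant.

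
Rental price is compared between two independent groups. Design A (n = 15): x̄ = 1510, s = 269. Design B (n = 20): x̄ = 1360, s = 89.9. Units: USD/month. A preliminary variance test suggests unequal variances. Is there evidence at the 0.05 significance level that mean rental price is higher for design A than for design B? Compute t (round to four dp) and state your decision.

Let group 1 = design A, group 2 = design B. H0: μ_1 = μ_2; H1: μ_1 > μ_2 (Welch's two-sample t-test, right-tailed).
t = (x̄_1 − x̄_2)/√(s_1²/n_1 + s_2²/n_2) = (1510 − 1360)/√(269²/15 + 89.9²/20) = 2.0745
Welch–Satterthwaite df ≈ 16.36
p-value = P(T ≥ 2.0745) ≈ 0.0271
Since p ≈ 0.0271 < α = 0.05, reject H0; the data support H1.

t = 2.0745; reject H0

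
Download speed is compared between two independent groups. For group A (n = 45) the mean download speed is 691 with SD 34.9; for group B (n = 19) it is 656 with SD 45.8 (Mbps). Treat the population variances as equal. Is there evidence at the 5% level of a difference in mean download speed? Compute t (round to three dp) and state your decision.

t = 3.333; reject H0

Let group 1 = group A, group 2 = group B. H0: μ_1 = μ_2; H1: μ_1 ≠ μ_2 (two-sample pooled-variance t-test, two-sided).
s_p² = [(45−1)·34.9² + (19−1)·45.8²]/(45+19−2) = 1473.39
t = (691 − 656)/√[1473.39·(1/45 + 1/19)] = 3.333
df = n₁ + n₂ − 2 = 62
Two-sided p-value ≈ 0.001
Since p ≈ 0.001 < α = 0.05, reject H0; the evidence is statistically significant.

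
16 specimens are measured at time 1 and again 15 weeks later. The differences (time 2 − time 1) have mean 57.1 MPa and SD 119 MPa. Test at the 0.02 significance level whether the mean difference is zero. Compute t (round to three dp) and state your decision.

t = 1.919; fail to reject H0

H0: μ_d = 0; H1: μ_d ≠ 0 (paired t-test on the differences, two-sided).
t = d̄/(s_d/√n) = 57.1/(119/√16) = 1.919
df = n − 1 = 15
Two-sided p-value ≈ 0.0742
Since p ≈ 0.0742 > α = 0.02, fail to reject H0; the data do not provide sufficient evidence against H0.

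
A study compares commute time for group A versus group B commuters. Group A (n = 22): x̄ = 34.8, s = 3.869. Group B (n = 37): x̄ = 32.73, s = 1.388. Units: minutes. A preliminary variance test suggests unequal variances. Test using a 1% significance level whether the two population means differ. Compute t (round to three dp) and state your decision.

Let group 1 = group A, group 2 = group B. H0: μ_1 = μ_2; H1: μ_1 ≠ μ_2 (Welch's two-sample t-test, two-sided).
t = (x̄_1 − x̄_2)/√(s_1²/n_1 + s_2²/n_2) = (34.8 − 32.73)/√(3.869²/22 + 1.388²/37) = 2.419
Welch–Satterthwaite df ≈ 24.25
Two-sided p-value ≈ 0.0234
Since p ≈ 0.0234 > α = 0.01, fail to reject H0; the evidence is not statistically significant.

t = 2.419; fail to reject H0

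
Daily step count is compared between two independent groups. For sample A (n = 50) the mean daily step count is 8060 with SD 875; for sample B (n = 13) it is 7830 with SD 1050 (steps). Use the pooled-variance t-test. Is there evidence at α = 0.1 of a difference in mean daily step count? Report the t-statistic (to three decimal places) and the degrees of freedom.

t = 0.810, df = 61

Let group 1 = sample A, group 2 = sample B. H0: μ_1 = μ_2; H1: μ_1 ≠ μ_2 (two-sample pooled-variance t-test, two-sided).
s_p² = [(50−1)·875² + (13−1)·1050²]/(50+13−2) = 831895
t = (8060 − 7830)/√[831895·(1/50 + 1/13)] = 0.810
df = n₁ + n₂ − 2 = 61
Two-sided p-value ≈ 0.4211
Since p ≈ 0.4211 > α = 0.1, fail to reject H0; the evidence is not statistically significant.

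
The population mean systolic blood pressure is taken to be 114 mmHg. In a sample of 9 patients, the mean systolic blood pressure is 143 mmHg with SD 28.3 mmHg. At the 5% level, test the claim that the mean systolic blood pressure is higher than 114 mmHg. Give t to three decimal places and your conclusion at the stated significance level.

t = 3.074; reject H0

H0: μ = 114; H1: μ > 114 (one-sample t-test, right-tailed).
t = (x̄ − μ₀)/(s/√n) = (143 − 114)/(28.3/√9) = 3.074
df = n − 1 = 8
p-value = P(T ≥ 3.074) ≈ 0.008
Since p ≈ 0.008 < α = 0.05, reject H0; the data support H1.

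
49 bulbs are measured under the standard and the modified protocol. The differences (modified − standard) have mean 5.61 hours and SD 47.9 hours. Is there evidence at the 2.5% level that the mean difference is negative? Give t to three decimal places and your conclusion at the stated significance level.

t = 0.820; fail to reject H0

H0: μ_d = 0; H1: μ_d < 0 (paired t-test on the differences, left-tailed).
t = d̄/(s_d/√n) = 5.61/(47.9/√49) = 0.820
df = n − 1 = 48
p-value = P(T ≤ 0.820) ≈ 0.7918
Since p ≈ 0.7918 > α = 0.025, fail to reject H0; the data do not provide sufficient evidence against H0.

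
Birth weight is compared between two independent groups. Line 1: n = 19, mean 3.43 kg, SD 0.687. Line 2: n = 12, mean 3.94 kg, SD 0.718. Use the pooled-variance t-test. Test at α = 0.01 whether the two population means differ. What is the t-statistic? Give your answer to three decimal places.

-1.979

Let group 1 = line 1, group 2 = line 2. H0: μ_1 = μ_2; H1: μ_1 ≠ μ_2 (two-sample pooled-variance t-test, two-sided).
s_p² = [(19−1)·0.687² + (12−1)·0.718²]/(19+12−2) = 0.48849
t = (3.43 − 3.94)/√[0.48849·(1/19 + 1/12)] = -1.979
df = n₁ + n₂ − 2 = 29
Two-sided p-value ≈ 0.0574
Since p ≈ 0.0574 > α = 0.01, fail to reject H0; the evidence is not statistically significant.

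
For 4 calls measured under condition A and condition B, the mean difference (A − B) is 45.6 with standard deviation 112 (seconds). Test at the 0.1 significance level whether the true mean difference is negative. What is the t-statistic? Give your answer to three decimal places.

H0: μ_d = 0; H1: μ_d < 0 (paired t-test on the differences, left-tailed).
t = d̄/(s_d/√n) = 45.6/(112/√4) = 0.814
df = n − 1 = 3
p-value = P(T ≤ 0.814) ≈ 0.7624
Since p ≈ 0.7624 > α = 0.1, fail to reject H0; the evidence is not statistically significant.

0.814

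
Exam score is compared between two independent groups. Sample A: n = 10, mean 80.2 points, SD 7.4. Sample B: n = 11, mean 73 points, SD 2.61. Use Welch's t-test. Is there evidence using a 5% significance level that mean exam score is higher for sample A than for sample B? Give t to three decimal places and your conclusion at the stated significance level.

Let group 1 = sample A, group 2 = sample B. H0: μ_1 = μ_2; H1: μ_1 > μ_2 (Welch's two-sample t-test, right-tailed).
t = (x̄_1 − x̄_2)/√(s_1²/n_1 + s_2²/n_2) = (80.2 − 73)/√(7.4²/10 + 2.61²/11) = 2.916
Welch–Satterthwaite df ≈ 11.02
p-value = P(T ≥ 2.916) ≈ 0.007
Since p ≈ 0.007 < α = 0.05, reject H0; the data support H1.

t = 2.916; reject H0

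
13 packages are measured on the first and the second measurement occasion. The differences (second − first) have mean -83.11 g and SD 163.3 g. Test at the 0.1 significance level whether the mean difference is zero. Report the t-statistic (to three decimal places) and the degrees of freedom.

H0: μ_d = 0; H1: μ_d ≠ 0 (paired t-test on the differences, two-sided).
t = d̄/(s_d/√n) = -83.11/(163.3/√13) = -1.835
df = n − 1 = 12
Two-sided p-value ≈ 0.091
Since p ≈ 0.091 < α = 0.1, reject H0; the data support H1.

t = -1.835, df = 12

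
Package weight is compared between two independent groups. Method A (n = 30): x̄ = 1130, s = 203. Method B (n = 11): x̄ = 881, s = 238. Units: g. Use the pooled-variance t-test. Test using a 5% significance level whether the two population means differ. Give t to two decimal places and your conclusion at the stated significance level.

Let group 1 = method A, group 2 = method B. H0: μ_1 = μ_2; H1: μ_1 ≠ μ_2 (two-sample pooled-variance t-test, two-sided).
s_p² = [(30−1)·203² + (11−1)·238²]/(30+11−2) = 45166.7
t = (1130 − 881)/√[45166.7·(1/30 + 1/11)] = 3.32
df = n₁ + n₂ − 2 = 39
Two-sided p-value ≈ 0.0019
Since p ≈ 0.0019 < α = 0.05, reject H0; the evidence is statistically significant.

t = 3.32; reject H0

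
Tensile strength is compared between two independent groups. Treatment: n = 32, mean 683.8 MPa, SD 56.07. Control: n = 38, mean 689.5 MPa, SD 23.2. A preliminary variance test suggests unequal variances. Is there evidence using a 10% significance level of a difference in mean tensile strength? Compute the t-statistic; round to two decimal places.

-0.54

Let group 1 = treatment, group 2 = control. H0: μ_1 = μ_2; H1: μ_1 ≠ μ_2 (Welch's two-sample t-test, two-sided).
t = (x̄_1 − x̄_2)/√(s_1²/n_1 + s_2²/n_2) = (683.8 − 689.5)/√(56.07²/32 + 23.2²/38) = -0.54
Welch–Satterthwaite df ≈ 39.89
Two-sided p-value ≈ 0.594
Since p ≈ 0.594 > α = 0.1, fail to reject H0; the evidence is not statistically significant.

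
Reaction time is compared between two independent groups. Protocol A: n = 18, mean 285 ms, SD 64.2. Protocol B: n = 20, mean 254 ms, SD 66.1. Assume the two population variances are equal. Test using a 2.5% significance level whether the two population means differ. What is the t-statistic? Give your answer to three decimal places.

Let group 1 = protocol A, group 2 = protocol B. H0: μ_1 = μ_2; H1: μ_1 ≠ μ_2 (two-sample pooled-variance t-test, two-sided).
s_p² = [(18−1)·64.2² + (20−1)·66.1²]/(18+20−2) = 4252.3
t = (285 − 254)/√[4252.3·(1/18 + 1/20)] = 1.463
df = n₁ + n₂ − 2 = 36
Two-sided p-value ≈ 0.1521
Since p ≈ 0.1521 > α = 0.025, fail to reject H0; the data do not provide sufficient evidence against H0.

1.463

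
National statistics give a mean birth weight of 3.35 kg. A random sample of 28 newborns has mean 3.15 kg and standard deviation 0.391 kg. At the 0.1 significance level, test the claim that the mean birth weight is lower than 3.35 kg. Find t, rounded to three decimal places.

H0: μ = 3.35; H1: μ < 3.35 (one-sample t-test, left-tailed).
t = (x̄ − μ₀)/(s/√n) = (3.15 − 3.35)/(0.391/√28) = -2.707
df = n − 1 = 27
p-value = P(T ≤ -2.707) ≈ 0.0058
Since p ≈ 0.0058 < α = 0.1, reject H0; the evidence is statistically significant.

-2.707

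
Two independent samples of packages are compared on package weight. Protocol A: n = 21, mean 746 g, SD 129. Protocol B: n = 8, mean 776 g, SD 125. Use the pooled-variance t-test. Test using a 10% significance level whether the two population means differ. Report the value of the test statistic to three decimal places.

-0.564

Let group 1 = protocol A, group 2 = protocol B. H0: μ_1 = μ_2; H1: μ_1 ≠ μ_2 (two-sample pooled-variance t-test, two-sided).
s_p² = [(21−1)·129² + (8−1)·125²]/(21+8−2) = 16377.6
t = (746 − 776)/√[16377.6·(1/21 + 1/8)] = -0.564
df = n₁ + n₂ − 2 = 27
Two-sided p-value ≈ 0.577
Since p ≈ 0.577 > α = 0.1, fail to reject H0; the data do not provide sufficient evidence against H0.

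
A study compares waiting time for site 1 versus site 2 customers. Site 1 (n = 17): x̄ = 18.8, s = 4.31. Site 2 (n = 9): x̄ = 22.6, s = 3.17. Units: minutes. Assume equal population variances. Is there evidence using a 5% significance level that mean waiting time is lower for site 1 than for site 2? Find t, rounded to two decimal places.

-2.32

Let group 1 = site 1, group 2 = site 2. H0: μ_1 = μ_2; H1: μ_1 < μ_2 (two-sample pooled-variance t-test, left-tailed).
s_p² = [(17−1)·4.31² + (9−1)·3.17²]/(17+9−2) = 15.7337
t = (18.8 − 22.6)/√[15.7337·(1/17 + 1/9)] = -2.32
df = n₁ + n₂ − 2 = 24
p-value = P(T ≤ -2.32) ≈ 0.014
Since p ≈ 0.014 < α = 0.05, reject H0; the evidence is statistically significant.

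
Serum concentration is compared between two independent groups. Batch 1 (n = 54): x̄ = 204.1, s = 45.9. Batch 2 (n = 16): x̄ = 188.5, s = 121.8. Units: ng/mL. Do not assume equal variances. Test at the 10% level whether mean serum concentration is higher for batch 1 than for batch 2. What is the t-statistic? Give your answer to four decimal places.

0.5019

Let group 1 = batch 1, group 2 = batch 2. H0: μ_1 = μ_2; H1: μ_1 > μ_2 (Welch's two-sample t-test, right-tailed).
t = (x̄_1 − x̄_2)/√(s_1²/n_1 + s_2²/n_2) = (204.1 − 188.5)/√(45.9²/54 + 121.8²/16) = 0.5019
Welch–Satterthwaite df ≈ 16.28
p-value = P(T ≥ 0.5019) ≈ 0.3112
Since p ≈ 0.3112 > α = 0.1, fail to reject H0; the evidence is not statistically significant.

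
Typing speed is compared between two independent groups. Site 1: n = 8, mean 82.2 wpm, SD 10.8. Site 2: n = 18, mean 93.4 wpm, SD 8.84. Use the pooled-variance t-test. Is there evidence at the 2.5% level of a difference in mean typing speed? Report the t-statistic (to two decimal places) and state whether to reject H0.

Let group 1 = site 1, group 2 = site 2. H0: μ_1 = μ_2; H1: μ_1 ≠ μ_2 (two-sample pooled-variance t-test, two-sided).
s_p² = [(8−1)·10.8² + (18−1)·8.84²]/(8+18−2) = 89.3731
t = (82.2 − 93.4)/√[89.3731·(1/8 + 1/18)] = -2.79
df = n₁ + n₂ − 2 = 24
Two-sided p-value ≈ 0.0102
Since p ≈ 0.0102 < α = 0.025, reject H0; the data support H1.

t = -2.79; reject H0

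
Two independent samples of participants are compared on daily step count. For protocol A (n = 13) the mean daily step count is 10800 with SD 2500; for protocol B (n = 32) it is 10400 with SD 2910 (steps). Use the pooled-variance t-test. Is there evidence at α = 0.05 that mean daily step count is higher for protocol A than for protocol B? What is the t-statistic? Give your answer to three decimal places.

0.434

Let group 1 = protocol A, group 2 = protocol B. H0: μ_1 = μ_2; H1: μ_1 > μ_2 (two-sample pooled-variance t-test, right-tailed).
s_p² = [(13−1)·2500² + (32−1)·2910²]/(13+32−2) = 7849100
t = (10800 − 10400)/√[7849100·(1/13 + 1/32)] = 0.434
df = n₁ + n₂ − 2 = 43
p-value = P(T ≥ 0.434) ≈ 0.333
Since p ≈ 0.333 > α = 0.05, fail to reject H0; the data do not provide sufficient evidence against H0.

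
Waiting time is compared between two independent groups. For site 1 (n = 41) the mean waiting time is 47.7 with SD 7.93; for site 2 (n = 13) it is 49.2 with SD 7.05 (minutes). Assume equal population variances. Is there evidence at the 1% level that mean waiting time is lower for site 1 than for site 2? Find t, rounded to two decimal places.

Let group 1 = site 1, group 2 = site 2. H0: μ_1 = μ_2; H1: μ_1 < μ_2 (two-sample pooled-variance t-test, left-tailed).
s_p² = [(41−1)·7.93² + (13−1)·7.05²]/(41+13−2) = 59.8428
t = (47.7 − 49.2)/√[59.8428·(1/41 + 1/13)] = -0.61
df = n₁ + n₂ − 2 = 52
p-value = P(T ≤ -0.61) ≈ 0.2725
Since p ≈ 0.2725 > α = 0.01, fail to reject H0; the evidence is not statistically significant.

-0.61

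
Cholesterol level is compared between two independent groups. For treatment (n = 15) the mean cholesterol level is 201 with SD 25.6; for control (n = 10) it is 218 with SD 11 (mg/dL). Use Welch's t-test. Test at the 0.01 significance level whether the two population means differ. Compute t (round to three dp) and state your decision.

t = -2.276; fail to reject H0

Let group 1 = treatment, group 2 = control. H0: μ_1 = μ_2; H1: μ_1 ≠ μ_2 (Welch's two-sample t-test, two-sided).
t = (x̄_1 − x̄_2)/√(s_1²/n_1 + s_2²/n_2) = (201 − 218)/√(25.6²/15 + 11²/10) = -2.276
Welch–Satterthwaite df ≈ 20.39
Two-sided p-value ≈ 0.034
Since p ≈ 0.034 > α = 0.01, fail to reject H0; the data do not provide sufficient evidence against H0.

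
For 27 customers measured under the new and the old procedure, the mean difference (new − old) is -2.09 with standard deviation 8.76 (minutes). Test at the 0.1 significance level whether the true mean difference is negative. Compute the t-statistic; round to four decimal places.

-1.2397

H0: μ_d = 0; H1: μ_d < 0 (paired t-test on the differences, left-tailed).
t = d̄/(s_d/√n) = -2.09/(8.76/√27) = -1.2397
df = n − 1 = 26
p-value = P(T ≤ -1.2397) ≈ 0.113
Since p ≈ 0.113 > α = 0.1, fail to reject H0; the evidence is not statistically significant.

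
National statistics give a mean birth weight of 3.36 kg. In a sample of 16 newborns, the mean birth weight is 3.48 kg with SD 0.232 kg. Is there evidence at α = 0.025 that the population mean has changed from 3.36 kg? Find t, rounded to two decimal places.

H0: μ = 3.36; H1: μ ≠ 3.36 (one-sample t-test, two-sided).
t = (x̄ − μ₀)/(s/√n) = (3.48 − 3.36)/(0.232/√16) = 2.07
df = n − 1 = 15
Two-sided p-value ≈ 0.0562
Since p ≈ 0.0562 > α = 0.025, fail to reject H0; the data do not provide sufficient evidence against H0.

2.07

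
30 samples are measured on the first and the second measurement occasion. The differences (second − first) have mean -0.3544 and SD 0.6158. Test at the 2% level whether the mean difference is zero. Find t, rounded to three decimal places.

-3.152

H0: μ_d = 0; H1: μ_d ≠ 0 (paired t-test on the differences, two-sided).
t = d̄/(s_d/√n) = -0.3544/(0.6158/√30) = -3.152
df = n − 1 = 29
Two-sided p-value ≈ 0.0037
Since p ≈ 0.0037 < α = 0.02, reject H0; the evidence is statistically significant.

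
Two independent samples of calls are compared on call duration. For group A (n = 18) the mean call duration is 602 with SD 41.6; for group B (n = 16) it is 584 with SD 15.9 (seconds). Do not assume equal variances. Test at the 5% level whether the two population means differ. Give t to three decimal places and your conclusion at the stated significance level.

t = 1.701; fail to reject H0

Let group 1 = group A, group 2 = group B. H0: μ_1 = μ_2; H1: μ_1 ≠ μ_2 (Welch's two-sample t-test, two-sided).
t = (x̄_1 − x̄_2)/√(s_1²/n_1 + s_2²/n_2) = (602 − 584)/√(41.6²/18 + 15.9²/16) = 1.701
Welch–Satterthwaite df ≈ 22.36
Two-sided p-value ≈ 0.1028
Since p ≈ 0.1028 > α = 0.05, fail to reject H0; the evidence is not statistically significant.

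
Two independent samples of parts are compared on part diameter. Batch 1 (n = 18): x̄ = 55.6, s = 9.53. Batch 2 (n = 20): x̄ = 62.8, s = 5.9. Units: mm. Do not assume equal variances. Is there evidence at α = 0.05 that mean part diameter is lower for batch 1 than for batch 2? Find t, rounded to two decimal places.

-2.76

Let group 1 = batch 1, group 2 = batch 2. H0: μ_1 = μ_2; H1: μ_1 < μ_2 (Welch's two-sample t-test, left-tailed).
t = (x̄_1 − x̄_2)/√(s_1²/n_1 + s_2²/n_2) = (55.6 − 62.8)/√(9.53²/18 + 5.9²/20) = -2.76
Welch–Satterthwaite df ≈ 27.79
p-value = P(T ≤ -2.76) ≈ 0.0050
Since p ≈ 0.0050 < α = 0.05, reject H0; the evidence is statistically significant.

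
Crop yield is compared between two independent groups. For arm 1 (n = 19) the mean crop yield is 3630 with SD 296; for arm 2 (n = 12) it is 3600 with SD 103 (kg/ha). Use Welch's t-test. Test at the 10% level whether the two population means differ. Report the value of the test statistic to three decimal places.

0.405

Let group 1 = arm 1, group 2 = arm 2. H0: μ_1 = μ_2; H1: μ_1 ≠ μ_2 (Welch's two-sample t-test, two-sided).
t = (x̄_1 − x̄_2)/√(s_1²/n_1 + s_2²/n_2) = (3630 − 3600)/√(296²/19 + 103²/12) = 0.405
Welch–Satterthwaite df ≈ 24.11
Two-sided p-value ≈ 0.6893
Since p ≈ 0.6893 > α = 0.1, fail to reject H0; the evidence is not statistically significant.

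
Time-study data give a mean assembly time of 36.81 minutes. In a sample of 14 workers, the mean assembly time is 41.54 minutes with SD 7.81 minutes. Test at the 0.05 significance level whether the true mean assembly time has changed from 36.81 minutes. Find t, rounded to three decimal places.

2.266

H0: μ = 36.81; H1: μ ≠ 36.81 (one-sample t-test, two-sided).
t = (x̄ − μ₀)/(s/√n) = (41.54 − 36.81)/(7.81/√14) = 2.266
df = n − 1 = 13
Two-sided p-value ≈ 0.0412
Since p ≈ 0.0412 < α = 0.05, reject H0; the data support H1.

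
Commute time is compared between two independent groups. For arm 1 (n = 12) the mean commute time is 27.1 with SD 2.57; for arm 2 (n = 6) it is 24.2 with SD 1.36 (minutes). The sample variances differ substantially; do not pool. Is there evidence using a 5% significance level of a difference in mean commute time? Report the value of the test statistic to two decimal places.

Let group 1 = arm 1, group 2 = arm 2. H0: μ_1 = μ_2; H1: μ_1 ≠ μ_2 (Welch's two-sample t-test, two-sided).
t = (x̄_1 − x̄_2)/√(s_1²/n_1 + s_2²/n_2) = (27.1 − 24.2)/√(2.57²/12 + 1.36²/6) = 3.13
Welch–Satterthwaite df ≈ 15.84
Two-sided p-value ≈ 0.0065
Since p ≈ 0.0065 < α = 0.05, reject H0; the evidence is statistically significant.

3.13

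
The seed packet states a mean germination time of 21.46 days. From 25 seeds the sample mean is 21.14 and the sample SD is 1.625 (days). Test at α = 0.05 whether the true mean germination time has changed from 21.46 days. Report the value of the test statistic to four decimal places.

-0.9846

H0: μ = 21.46; H1: μ ≠ 21.46 (one-sample t-test, two-sided).
t = (x̄ − μ₀)/(s/√n) = (21.14 − 21.46)/(1.625/√25) = -0.9846
df = n − 1 = 24
Two-sided p-value ≈ 0.335
Since p ≈ 0.335 > α = 0.05, fail to reject H0; the data do not provide sufficient evidence against H0.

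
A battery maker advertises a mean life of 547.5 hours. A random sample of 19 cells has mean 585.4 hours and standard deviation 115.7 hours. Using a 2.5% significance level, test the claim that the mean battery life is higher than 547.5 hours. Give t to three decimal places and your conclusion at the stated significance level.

H0: μ = 547.5; H1: μ > 547.5 (one-sample t-test, right-tailed).
t = (x̄ − μ₀)/(s/√n) = (585.4 − 547.5)/(115.7/√19) = 1.428
df = n − 1 = 18
p-value = P(T ≥ 1.428) ≈ 0.0852
Since p ≈ 0.0852 > α = 0.025, fail to reject H0; the evidence is not statistically significant.

t = 1.428; fail to reject H0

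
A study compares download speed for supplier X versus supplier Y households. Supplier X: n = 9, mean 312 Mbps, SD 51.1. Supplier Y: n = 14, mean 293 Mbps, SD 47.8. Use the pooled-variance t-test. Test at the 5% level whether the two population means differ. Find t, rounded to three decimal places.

Let group 1 = supplier X, group 2 = supplier Y. H0: μ_1 = μ_2; H1: μ_1 ≠ μ_2 (two-sample pooled-variance t-test, two-sided).
s_p² = [(9−1)·51.1² + (14−1)·47.8²]/(9+14−2) = 2409.17
t = (312 − 293)/√[2409.17·(1/9 + 1/14)] = 0.906
df = n₁ + n₂ − 2 = 21
Two-sided p-value ≈ 0.3752
Since p ≈ 0.3752 > α = 0.05, fail to reject H0; the evidence is not statistically significant.

0.906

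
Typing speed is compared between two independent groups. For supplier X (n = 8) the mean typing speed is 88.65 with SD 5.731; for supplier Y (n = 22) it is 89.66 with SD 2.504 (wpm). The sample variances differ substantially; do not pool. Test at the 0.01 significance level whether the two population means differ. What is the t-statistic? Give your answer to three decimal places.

-0.482

Let group 1 = supplier X, group 2 = supplier Y. H0: μ_1 = μ_2; H1: μ_1 ≠ μ_2 (Welch's two-sample t-test, two-sided).
t = (x̄_1 − x̄_2)/√(s_1²/n_1 + s_2²/n_2) = (88.65 − 89.66)/√(5.731²/8 + 2.504²/22) = -0.482
Welch–Satterthwaite df ≈ 7.99
Two-sided p-value ≈ 0.643
Since p ≈ 0.643 > α = 0.01, fail to reject H0; the data do not provide sufficient evidence against H0.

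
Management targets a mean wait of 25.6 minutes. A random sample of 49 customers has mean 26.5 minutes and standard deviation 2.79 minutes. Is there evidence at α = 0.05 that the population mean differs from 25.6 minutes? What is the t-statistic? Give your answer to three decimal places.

2.258

H0: μ = 25.6; H1: μ ≠ 25.6 (one-sample t-test, two-sided).
t = (x̄ − μ₀)/(s/√n) = (26.5 − 25.6)/(2.79/√49) = 2.258
df = n − 1 = 48
Two-sided p-value ≈ 0.029
Since p ≈ 0.029 < α = 0.05, reject H0; the evidence is statistically significant.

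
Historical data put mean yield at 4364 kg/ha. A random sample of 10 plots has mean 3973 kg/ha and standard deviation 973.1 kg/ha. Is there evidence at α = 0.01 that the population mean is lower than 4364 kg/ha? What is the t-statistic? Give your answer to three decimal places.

-1.271

H0: μ = 4364; H1: μ < 4364 (one-sample t-test, left-tailed).
t = (x̄ − μ₀)/(s/√n) = (3973 − 4364)/(973.1/√10) = -1.271
df = n − 1 = 9
p-value = P(T ≤ -1.271) ≈ 0.118
Since p ≈ 0.118 > α = 0.01, fail to reject H0; the evidence is not statistically significant.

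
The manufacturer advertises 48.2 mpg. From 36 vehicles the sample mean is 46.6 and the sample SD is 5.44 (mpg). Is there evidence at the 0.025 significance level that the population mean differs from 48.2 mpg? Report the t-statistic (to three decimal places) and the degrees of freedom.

H0: μ = 48.2; H1: μ ≠ 48.2 (one-sample t-test, two-sided).
t = (x̄ − μ₀)/(s/√n) = (46.6 − 48.2)/(5.44/√36) = -1.765
df = n − 1 = 35
Two-sided p-value ≈ 0.086
Since p ≈ 0.086 > α = 0.025, fail to reject H0; the evidence is not statistically significant.

t = -1.765, df = 35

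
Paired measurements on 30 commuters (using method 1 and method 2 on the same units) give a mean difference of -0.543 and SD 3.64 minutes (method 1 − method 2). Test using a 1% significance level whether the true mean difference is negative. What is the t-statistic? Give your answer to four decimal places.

H0: μ_d = 0; H1: μ_d < 0 (paired t-test on the differences, left-tailed).
t = d̄/(s_d/√n) = -0.543/(3.64/√30) = -0.8171
df = n − 1 = 29
p-value = P(T ≤ -0.8171) ≈ 0.2103
Since p ≈ 0.2103 > α = 0.01, fail to reject H0; the data do not provide sufficient evidence against H0.

-0.8171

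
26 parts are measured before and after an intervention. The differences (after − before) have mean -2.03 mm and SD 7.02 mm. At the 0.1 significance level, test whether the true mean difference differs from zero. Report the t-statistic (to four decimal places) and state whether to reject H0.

t = -1.4745; fail to reject H0

H0: μ_d = 0; H1: μ_d ≠ 0 (paired t-test on the differences, two-sided).
t = d̄/(s_d/√n) = -2.03/(7.02/√26) = -1.4745
df = n − 1 = 25
Two-sided p-value ≈ 0.1528
Since p ≈ 0.1528 > α = 0.1, fail to reject H0; the data do not provide sufficient evidence against H0.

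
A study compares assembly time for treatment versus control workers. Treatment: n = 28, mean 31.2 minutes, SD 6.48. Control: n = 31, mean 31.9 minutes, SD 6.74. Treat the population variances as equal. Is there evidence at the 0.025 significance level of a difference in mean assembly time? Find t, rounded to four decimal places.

-0.4057

Let group 1 = treatment, group 2 = control. H0: μ_1 = μ_2; H1: μ_1 ≠ μ_2 (two-sample pooled-variance t-test, two-sided).
s_p² = [(28−1)·6.48² + (31−1)·6.74²]/(28+31−2) = 43.7995
t = (31.2 − 31.9)/√[43.7995·(1/28 + 1/31)] = -0.4057
df = n₁ + n₂ − 2 = 57
Two-sided p-value ≈ 0.686
Since p ≈ 0.686 > α = 0.025, fail to reject H0; the data do not provide sufficient evidence against H0.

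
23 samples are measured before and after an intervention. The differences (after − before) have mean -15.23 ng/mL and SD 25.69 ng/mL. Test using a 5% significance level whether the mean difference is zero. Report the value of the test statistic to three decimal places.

H0: μ_d = 0; H1: μ_d ≠ 0 (paired t-test on the differences, two-sided).
t = d̄/(s_d/√n) = -15.23/(25.69/√23) = -2.843
df = n − 1 = 22
Two-sided p-value ≈ 0.009
Since p ≈ 0.009 < α = 0.05, reject H0; the evidence is statistically significant.

-2.843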